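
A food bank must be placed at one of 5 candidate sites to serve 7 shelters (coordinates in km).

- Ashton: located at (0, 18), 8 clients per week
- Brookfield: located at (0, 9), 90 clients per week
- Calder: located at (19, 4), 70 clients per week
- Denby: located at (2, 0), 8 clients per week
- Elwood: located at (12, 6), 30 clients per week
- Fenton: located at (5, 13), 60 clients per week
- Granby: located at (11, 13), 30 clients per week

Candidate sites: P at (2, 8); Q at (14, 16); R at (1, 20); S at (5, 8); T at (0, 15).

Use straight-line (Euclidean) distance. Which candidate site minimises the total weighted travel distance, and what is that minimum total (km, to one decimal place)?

Total weighted distance at each candidate:
  P (2, 8): total = 2534.0
  Q (14, 16): total = 3594.3
  R (1, 20): total = 4242.1
  S (5, 8): total = 2388.6
  T (0, 15): total = 3330.4
Minimum is at S with total 2388.6 km.

S, total 2388.6 km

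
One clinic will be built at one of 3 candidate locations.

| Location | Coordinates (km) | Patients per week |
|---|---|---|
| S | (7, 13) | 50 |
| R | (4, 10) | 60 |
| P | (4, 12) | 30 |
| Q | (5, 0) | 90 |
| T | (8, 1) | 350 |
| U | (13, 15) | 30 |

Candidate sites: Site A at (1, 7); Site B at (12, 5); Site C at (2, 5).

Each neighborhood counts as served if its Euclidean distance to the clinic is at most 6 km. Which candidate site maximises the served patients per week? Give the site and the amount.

Site B, covering 350

Coverage radius r = 6 km; a point is covered iff (Δx)²+(Δy)² ≤ 6² = 36.
  Site A (1, 7): covers {R, P} → 90
  Site B (12, 5): covers {T} → 350
  Site C (2, 5): covers {R, Q} → 150
Maximum coverage at Site B: 350 patients per week.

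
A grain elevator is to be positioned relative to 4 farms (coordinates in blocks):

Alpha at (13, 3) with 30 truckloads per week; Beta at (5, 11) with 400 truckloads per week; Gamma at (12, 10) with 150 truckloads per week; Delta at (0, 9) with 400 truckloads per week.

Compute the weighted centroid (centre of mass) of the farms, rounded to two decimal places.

The minimiser of Σwᵢ‖p−pᵢ‖² is the weighted centroid p* = (Σwᵢpᵢ)/(Σwᵢ).
Σwᵢ = 980.
Σwᵢxᵢ = 30·13 + 400·5 + 150·12 + 400·0 = 4190.
Σwᵢyᵢ = 30·3 + 400·11 + 150·10 + 400·9 = 9590.
x* = 4190/980 = 4.28, y* = 9590/980 = 9.79.

(4.28, 9.79)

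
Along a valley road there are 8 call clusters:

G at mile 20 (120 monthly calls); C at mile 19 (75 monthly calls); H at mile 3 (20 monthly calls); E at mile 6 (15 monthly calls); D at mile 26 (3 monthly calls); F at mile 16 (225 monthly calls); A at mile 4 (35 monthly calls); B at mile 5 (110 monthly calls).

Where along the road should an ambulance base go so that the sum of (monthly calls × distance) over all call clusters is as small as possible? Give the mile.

x = 16

For a sum of weighted absolute distances on a line, the optimum is the weighted median (not the mean). Total weight W = 603; half-weight = 301.5.
Sort by position and accumulate weight:
  mile 3 (H, w=20) → cum 20
  mile 4 (A, w=35) → cum 55
  mile 5 (B, w=110) → cum 165
  mile 6 (E, w=15) → cum 180
  mile 16 (F, w=225) → cum 405  ≥ 301.5 → median here
  mile 19 (C, w=75) → cum 480
  mile 20 (G, w=120) → cum 600
  mile 26 (D, w=3) → cum 603
Optimal location: mile 16.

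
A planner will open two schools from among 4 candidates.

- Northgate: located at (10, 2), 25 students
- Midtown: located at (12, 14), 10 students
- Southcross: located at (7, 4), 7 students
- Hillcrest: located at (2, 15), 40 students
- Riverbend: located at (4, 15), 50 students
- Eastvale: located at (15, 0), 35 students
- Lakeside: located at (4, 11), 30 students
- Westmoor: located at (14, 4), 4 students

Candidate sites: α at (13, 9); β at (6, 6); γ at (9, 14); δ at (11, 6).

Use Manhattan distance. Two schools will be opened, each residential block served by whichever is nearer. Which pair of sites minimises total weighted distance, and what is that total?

Evaluate every pair (each demand assigned to the nearer of the two):
  {γ, δ}: total = 1427
  {α, γ}: total = 1626
  {β, γ}: total = 1646
  {β, δ}: total = 1886
  {α, β}: total = 1970
  {α, δ}: total = 2357
Best pair: {γ, δ} with total 1427.

{γ, δ}, total 1427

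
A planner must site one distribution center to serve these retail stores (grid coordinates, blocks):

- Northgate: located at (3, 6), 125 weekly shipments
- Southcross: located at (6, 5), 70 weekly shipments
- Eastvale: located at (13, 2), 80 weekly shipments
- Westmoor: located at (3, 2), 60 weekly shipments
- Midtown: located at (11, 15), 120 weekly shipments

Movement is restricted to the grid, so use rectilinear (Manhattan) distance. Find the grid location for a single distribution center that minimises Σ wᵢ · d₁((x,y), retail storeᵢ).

Manhattan distance separates: Σwᵢ(|x−xᵢ|+|y−yᵢ|) = Σwᵢ|x−xᵢ| + Σwᵢ|y−yᵢ|, so x and y are optimised independently as 1-D weighted medians.
Total weight W = 455; half = 227.5.
x-coordinate, sorted with cumulative weight:
  x=3 (Northgate, w=125) cum 125
  x=3 (Westmoor, w=60) cum 185
  x=6 (Southcross, w=70) cum 255  ← median
  x=11 (Midtown, w=120) cum 375
  x=13 (Eastvale, w=80) cum 455
⇒ x* = 6
y-coordinate, sorted with cumulative weight:
  y=2 (Eastvale, w=80) cum 80
  y=2 (Westmoor, w=60) cum 140
  y=5 (Southcross, w=70) cum 210
  y=6 (Northgate, w=125) cum 335  ← median
  y=15 (Midtown, w=120) cum 455
⇒ y* = 6

(6, 6)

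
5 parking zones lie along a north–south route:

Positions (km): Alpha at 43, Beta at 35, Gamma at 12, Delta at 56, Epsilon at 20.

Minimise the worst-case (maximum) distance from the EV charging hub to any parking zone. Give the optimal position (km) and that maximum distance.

The 1-center on a line is the midpoint of the two extreme points: leftmost at 12, rightmost at 56.
Optimal location = (12 + 56)/2 = 34; maximum distance = (56 − 12)/2 = 22.

location 34, max distance 22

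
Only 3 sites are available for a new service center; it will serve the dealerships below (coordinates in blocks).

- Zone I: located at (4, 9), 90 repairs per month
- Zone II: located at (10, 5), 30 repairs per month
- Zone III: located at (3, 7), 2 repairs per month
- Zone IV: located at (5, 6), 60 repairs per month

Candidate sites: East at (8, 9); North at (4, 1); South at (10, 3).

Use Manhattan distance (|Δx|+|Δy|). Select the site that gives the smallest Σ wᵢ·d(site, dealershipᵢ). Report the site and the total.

Total weighted distance at each candidate:
  East (8, 9): total = 914
  North (4, 1): total = 1394
  South (10, 3): total = 1642
Minimum is at East with total 914 blocks.

East, total 914 blocks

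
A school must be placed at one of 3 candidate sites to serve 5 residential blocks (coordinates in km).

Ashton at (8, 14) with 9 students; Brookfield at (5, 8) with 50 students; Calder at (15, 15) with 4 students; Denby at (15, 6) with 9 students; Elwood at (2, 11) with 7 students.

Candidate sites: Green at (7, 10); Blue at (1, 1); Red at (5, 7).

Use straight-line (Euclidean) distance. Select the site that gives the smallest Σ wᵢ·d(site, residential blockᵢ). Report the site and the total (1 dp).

Total weighted distance at each candidate:
  Green (7, 10): total = 332.5
  Blue (1, 1): total = 819.3
  Red (5, 7): total = 295.2
Minimum is at Red with total 295.2 km.

Red, total 295.2 km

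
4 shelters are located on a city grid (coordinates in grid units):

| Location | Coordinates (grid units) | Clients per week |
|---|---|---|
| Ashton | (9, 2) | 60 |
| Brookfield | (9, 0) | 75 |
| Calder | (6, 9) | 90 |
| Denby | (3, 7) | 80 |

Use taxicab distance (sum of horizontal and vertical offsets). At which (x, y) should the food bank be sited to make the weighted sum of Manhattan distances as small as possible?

(6, 7)

Manhattan distance separates: Σwᵢ(|x−xᵢ|+|y−yᵢ|) = Σwᵢ|x−xᵢ| + Σwᵢ|y−yᵢ|, so x and y are optimised independently as 1-D weighted medians.
Total weight W = 305; half = 152.5.
x-coordinate, sorted with cumulative weight:
  x=3 (Denby, w=80) cum 80
  x=6 (Calder, w=90) cum 170  ← median
  x=9 (Ashton, w=60) cum 230
  x=9 (Brookfield, w=75) cum 305
⇒ x* = 6
y-coordinate, sorted with cumulative weight:
  y=0 (Brookfield, w=75) cum 75
  y=2 (Ashton, w=60) cum 135
  y=7 (Denby, w=80) cum 215  ← median
  y=9 (Calder, w=90) cum 305
⇒ y* = 7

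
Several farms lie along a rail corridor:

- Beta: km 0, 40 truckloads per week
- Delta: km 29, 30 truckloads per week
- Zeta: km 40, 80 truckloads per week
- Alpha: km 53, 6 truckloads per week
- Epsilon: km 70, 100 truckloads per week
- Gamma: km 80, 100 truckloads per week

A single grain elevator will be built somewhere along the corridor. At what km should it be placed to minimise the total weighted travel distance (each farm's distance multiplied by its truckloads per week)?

x = 70

For a sum of weighted absolute distances on a line, the optimum is the weighted median (not the mean). Total weight W = 356; half-weight = 178.
Sort by position and accumulate weight:
  km 0 (Beta, w=40) → cum 40
  km 29 (Delta, w=30) → cum 70
  km 40 (Zeta, w=80) → cum 150
  km 53 (Alpha, w=6) → cum 156
  km 70 (Epsilon, w=100) → cum 256  ≥ 178 → median here
  km 80 (Gamma, w=100) → cum 356
Optimal location: km 70.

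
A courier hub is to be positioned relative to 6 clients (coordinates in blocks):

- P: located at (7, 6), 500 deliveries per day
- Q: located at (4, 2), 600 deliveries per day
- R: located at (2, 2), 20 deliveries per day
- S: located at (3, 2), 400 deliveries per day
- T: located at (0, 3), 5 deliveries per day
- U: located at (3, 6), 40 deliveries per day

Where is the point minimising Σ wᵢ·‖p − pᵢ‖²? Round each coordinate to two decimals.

(4.64, 3.38)

The minimiser of Σwᵢ‖p−pᵢ‖² is the weighted centroid p* = (Σwᵢpᵢ)/(Σwᵢ).
Σwᵢ = 1565.
Σwᵢxᵢ = 500·7 + 600·4 + 20·2 + 400·3 + 5·0 + 40·3 = 7260.
Σwᵢyᵢ = 500·6 + 600·2 + 20·2 + 400·2 + 5·3 + 40·6 = 5295.
x* = 7260/1565 = 4.64, y* = 5295/1565 = 3.38.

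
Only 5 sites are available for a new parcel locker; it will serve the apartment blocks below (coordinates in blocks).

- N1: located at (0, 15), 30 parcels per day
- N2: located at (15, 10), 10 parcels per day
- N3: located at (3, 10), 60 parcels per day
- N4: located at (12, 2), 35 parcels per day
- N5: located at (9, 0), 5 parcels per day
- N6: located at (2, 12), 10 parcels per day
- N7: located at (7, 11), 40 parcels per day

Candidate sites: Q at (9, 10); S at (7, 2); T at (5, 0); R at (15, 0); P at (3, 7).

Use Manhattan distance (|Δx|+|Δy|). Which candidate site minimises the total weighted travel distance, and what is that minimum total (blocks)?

Total weighted distance at each candidate:
  Q (9, 10): total = 1485
  S (7, 2): total = 2185
  T (5, 0): total = 2525
  R (15, 0): total = 3535
  P (3, 7): total = 1595
Minimum is at Q with total 1485 blocks.

Q, total 1485 blocks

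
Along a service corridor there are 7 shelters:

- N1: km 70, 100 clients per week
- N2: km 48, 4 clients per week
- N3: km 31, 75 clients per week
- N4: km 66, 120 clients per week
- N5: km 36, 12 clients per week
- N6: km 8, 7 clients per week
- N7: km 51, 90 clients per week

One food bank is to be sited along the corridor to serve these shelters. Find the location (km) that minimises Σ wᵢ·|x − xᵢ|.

For a sum of weighted absolute distances on a line, the optimum is the weighted median (not the mean). Total weight W = 408; half-weight = 204.
Sort by position and accumulate weight:
  km 8 (N6, w=7) → cum 7
  km 31 (N3, w=75) → cum 82
  km 36 (N5, w=12) → cum 94
  km 48 (N2, w=4) → cum 98
  km 51 (N7, w=90) → cum 188
  km 66 (N4, w=120) → cum 308  ≥ 204 → median here
  km 70 (N1, w=100) → cum 408
Optimal location: km 66.

x = 66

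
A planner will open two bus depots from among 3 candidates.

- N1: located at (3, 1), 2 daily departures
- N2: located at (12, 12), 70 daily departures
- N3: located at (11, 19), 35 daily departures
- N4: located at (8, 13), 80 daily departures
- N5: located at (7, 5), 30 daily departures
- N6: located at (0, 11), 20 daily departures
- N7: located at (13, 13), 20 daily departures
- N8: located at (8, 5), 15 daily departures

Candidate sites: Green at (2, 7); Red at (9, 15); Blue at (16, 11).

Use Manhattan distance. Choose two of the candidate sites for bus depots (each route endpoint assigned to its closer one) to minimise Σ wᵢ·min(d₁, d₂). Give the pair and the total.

{Green, Red}, total 1454

Evaluate every pair (each demand assigned to the nearer of the two):
  {Green, Red}: total = 1454
  {Red, Blue}: total = 1725
  {Green, Blue}: total = 2169
Best pair: {Green, Red} with total 1454.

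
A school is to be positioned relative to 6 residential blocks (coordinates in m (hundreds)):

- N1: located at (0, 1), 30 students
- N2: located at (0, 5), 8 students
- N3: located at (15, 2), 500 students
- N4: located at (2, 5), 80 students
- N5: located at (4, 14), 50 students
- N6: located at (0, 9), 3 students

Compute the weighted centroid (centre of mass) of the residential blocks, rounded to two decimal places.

(11.71, 3.27)

The minimiser of Σwᵢ‖p−pᵢ‖² is the weighted centroid p* = (Σwᵢpᵢ)/(Σwᵢ).
Σwᵢ = 671.
Σwᵢxᵢ = 30·0 + 8·0 + 500·15 + 80·2 + 50·4 + 3·0 = 7860.
Σwᵢyᵢ = 30·1 + 8·5 + 500·2 + 80·5 + 50·14 + 3·9 = 2197.
x* = 7860/671 = 11.71, y* = 2197/671 = 3.27.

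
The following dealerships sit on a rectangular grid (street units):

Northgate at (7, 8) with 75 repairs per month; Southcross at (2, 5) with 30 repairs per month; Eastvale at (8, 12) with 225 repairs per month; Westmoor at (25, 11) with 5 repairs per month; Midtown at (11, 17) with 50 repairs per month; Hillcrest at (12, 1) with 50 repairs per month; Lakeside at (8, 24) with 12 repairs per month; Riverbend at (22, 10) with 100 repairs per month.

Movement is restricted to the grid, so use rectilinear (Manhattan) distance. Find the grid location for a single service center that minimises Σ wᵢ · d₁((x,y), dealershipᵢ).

Manhattan distance separates: Σwᵢ(|x−xᵢ|+|y−yᵢ|) = Σwᵢ|x−xᵢ| + Σwᵢ|y−yᵢ|, so x and y are optimised independently as 1-D weighted medians.
Total weight W = 547; half = 273.5.
x-coordinate, sorted with cumulative weight:
  x=2 (Southcross, w=30) cum 30
  x=7 (Northgate, w=75) cum 105
  x=8 (Eastvale, w=225) cum 330  ← median
  x=8 (Lakeside, w=12) cum 342
  x=11 (Midtown, w=50) cum 392
  x=12 (Hillcrest, w=50) cum 442
  x=22 (Riverbend, w=100) cum 542
  x=25 (Westmoor, w=5) cum 547
⇒ x* = 8
y-coordinate, sorted with cumulative weight:
  y=1 (Hillcrest, w=50) cum 50
  y=5 (Southcross, w=30) cum 80
  y=8 (Northgate, w=75) cum 155
  y=10 (Riverbend, w=100) cum 255
  y=11 (Westmoor, w=5) cum 260
  y=12 (Eastvale, w=225) cum 485  ← median
  y=17 (Midtown, w=50) cum 535
  y=24 (Lakeside, w=12) cum 547
⇒ y* = 12

(8, 12)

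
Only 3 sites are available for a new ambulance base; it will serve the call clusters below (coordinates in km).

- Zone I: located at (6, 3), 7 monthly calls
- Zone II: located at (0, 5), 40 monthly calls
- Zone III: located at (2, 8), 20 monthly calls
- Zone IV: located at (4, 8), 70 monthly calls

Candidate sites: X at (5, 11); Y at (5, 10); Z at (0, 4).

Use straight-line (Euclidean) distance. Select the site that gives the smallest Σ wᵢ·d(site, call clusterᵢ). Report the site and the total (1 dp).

Y, total 561.0 km

Total weighted distance at each candidate:
  X (5, 11): total = 675.1
  Y (5, 10): total = 561.0
  Z (0, 4): total = 568.0
Minimum is at Y with total 561.0 km.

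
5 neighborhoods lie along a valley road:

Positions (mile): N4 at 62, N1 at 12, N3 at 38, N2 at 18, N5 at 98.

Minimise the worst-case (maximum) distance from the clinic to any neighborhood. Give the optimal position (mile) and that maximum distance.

location 55, max distance 43

The 1-center on a line is the midpoint of the two extreme points: leftmost at 12, rightmost at 98.
Optimal location = (12 + 98)/2 = 55; maximum distance = (98 − 12)/2 = 43.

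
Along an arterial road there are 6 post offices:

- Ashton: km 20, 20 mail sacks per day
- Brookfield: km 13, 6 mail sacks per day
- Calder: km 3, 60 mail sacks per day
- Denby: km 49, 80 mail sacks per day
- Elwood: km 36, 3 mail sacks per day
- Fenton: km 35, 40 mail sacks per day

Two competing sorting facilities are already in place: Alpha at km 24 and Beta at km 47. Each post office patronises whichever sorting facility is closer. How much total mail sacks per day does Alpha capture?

126

The indifferent point is the midpoint (24+47)/2 = 35.5; post offices left of it (closer to Alpha at 24) go to Alpha, those right go to Beta.
  Calder at 3 (w=60) → Alpha
  Brookfield at 13 (w=6) → Alpha
  Ashton at 20 (w=20) → Alpha
  Fenton at 35 (w=40) → Alpha
  Elwood at 36 (w=3) → Beta
  Denby at 49 (w=80) → Beta
Alpha captures 126; Beta captures 83.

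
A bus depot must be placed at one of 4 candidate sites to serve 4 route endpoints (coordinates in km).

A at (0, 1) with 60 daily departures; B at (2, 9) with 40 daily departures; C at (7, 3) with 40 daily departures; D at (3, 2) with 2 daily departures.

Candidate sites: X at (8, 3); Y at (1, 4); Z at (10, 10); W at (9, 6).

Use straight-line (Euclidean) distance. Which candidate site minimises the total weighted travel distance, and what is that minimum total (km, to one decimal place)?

Total weighted distance at each candidate:
  X (8, 3): total = 884.4
  Y (1, 4): total = 642.7
  Z (10, 10): total = 1455.6
  W (9, 6): total = 1081.0
Minimum is at Y with total 642.7 km.

Y, total 642.7 km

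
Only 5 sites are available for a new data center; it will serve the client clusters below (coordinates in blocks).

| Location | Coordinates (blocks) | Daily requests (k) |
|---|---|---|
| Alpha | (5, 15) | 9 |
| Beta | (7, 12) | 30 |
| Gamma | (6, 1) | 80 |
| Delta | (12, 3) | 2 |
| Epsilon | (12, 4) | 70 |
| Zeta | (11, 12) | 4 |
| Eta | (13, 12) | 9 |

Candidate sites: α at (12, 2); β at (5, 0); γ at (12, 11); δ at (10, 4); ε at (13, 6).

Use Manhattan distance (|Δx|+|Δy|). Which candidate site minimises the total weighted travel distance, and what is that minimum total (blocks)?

δ, total 1315 blocks

Total weighted distance at each candidate:
  α (12, 2): total = 1475
  β (5, 0): total = 1757
  γ (12, 11): total = 2091
  δ (10, 4): total = 1315
  ε (13, 6): total = 1777
Minimum is at δ with total 1315 blocks.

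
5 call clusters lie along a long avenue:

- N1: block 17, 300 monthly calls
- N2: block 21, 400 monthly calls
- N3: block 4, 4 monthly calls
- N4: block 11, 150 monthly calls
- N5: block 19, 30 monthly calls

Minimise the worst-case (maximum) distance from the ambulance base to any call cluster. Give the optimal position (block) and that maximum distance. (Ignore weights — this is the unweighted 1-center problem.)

location 12.5, max distance 8.5

The 1-center on a line is the midpoint of the two extreme points: leftmost at 4, rightmost at 21.
Optimal location = (4 + 21)/2 = 12.5; maximum distance = (21 − 4)/2 = 8.5.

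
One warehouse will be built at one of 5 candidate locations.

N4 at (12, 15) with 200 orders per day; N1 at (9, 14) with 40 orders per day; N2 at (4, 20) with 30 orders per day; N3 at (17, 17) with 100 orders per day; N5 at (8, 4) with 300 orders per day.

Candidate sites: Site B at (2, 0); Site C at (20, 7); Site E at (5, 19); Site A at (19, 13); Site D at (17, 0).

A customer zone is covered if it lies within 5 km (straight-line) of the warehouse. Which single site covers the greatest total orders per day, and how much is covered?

Coverage radius r = 5 km; a point is covered iff (Δx)²+(Δy)² ≤ 5² = 25.
  Site B (2, 0): covers {none} → 0
  Site C (20, 7): covers {none} → 0
  Site E (5, 19): covers {N2} → 30
  Site A (19, 13): covers {N3} → 100
  Site D (17, 0): covers {none} → 0
Maximum coverage at Site A: 100 orders per day.

Site A, covering 100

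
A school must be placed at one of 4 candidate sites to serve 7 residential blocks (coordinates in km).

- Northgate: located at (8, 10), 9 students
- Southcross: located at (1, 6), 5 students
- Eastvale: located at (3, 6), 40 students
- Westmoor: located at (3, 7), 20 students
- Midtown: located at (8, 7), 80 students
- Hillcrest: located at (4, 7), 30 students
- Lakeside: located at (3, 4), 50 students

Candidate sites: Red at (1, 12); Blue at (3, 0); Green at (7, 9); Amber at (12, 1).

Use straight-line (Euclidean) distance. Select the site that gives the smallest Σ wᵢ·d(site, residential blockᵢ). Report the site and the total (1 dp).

Green, total 942.9 km

Total weighted distance at each candidate:
  Red (1, 12): total = 1731.6
  Blue (3, 0): total = 1612.6
  Green (7, 9): total = 942.9
  Amber (12, 1): total = 2128.4
Minimum is at Green with total 942.9 km.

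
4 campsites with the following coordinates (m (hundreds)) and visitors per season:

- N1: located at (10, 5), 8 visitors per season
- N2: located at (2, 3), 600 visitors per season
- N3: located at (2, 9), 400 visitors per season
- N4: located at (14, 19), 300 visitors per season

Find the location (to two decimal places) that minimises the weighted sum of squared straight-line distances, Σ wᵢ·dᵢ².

(4.80, 8.52)

The minimiser of Σwᵢ‖p−pᵢ‖² is the weighted centroid p* = (Σwᵢpᵢ)/(Σwᵢ).
Σwᵢ = 1308.
Σwᵢxᵢ = 8·10 + 600·2 + 400·2 + 300·14 = 6280.
Σwᵢyᵢ = 8·5 + 600·3 + 400·9 + 300·19 = 11140.
x* = 6280/1308 = 4.80, y* = 11140/1308 = 8.52.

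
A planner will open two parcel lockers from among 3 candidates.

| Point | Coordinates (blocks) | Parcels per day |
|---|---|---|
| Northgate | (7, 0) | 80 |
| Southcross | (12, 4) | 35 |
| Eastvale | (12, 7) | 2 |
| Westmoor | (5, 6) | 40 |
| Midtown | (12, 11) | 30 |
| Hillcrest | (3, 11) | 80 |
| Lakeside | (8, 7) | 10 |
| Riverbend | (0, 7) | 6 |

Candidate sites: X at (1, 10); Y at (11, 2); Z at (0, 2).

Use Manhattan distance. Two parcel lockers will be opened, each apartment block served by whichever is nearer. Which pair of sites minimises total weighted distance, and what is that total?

{X, Y}, total 1561

Evaluate every pair (each demand assigned to the nearer of the two):
  {X, Y}: total = 1561
  {X, Z}: total = 2282
  {Y, Z}: total = 2327
Best pair: {X, Y} with total 1561.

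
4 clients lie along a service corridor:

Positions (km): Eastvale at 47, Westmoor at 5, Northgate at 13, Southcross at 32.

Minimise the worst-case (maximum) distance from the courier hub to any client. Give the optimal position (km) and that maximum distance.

location 26, max distance 21

The 1-center on a line is the midpoint of the two extreme points: leftmost at 5, rightmost at 47.
Optimal location = (5 + 47)/2 = 26; maximum distance = (47 − 5)/2 = 21.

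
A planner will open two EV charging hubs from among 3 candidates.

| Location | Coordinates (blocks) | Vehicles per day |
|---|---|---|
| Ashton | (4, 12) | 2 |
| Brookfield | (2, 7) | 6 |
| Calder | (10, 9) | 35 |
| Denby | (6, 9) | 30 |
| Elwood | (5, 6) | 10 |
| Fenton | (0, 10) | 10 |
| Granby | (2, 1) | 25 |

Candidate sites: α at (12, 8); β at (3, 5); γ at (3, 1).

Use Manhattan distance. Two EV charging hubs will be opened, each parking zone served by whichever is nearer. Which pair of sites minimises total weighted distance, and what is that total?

{α, β}, total 584

Evaluate every pair (each demand assigned to the nearer of the two):
  {α, β}: total = 584
  {α, γ}: total = 596
  {β, γ}: total = 764
Best pair: {α, β} with total 584.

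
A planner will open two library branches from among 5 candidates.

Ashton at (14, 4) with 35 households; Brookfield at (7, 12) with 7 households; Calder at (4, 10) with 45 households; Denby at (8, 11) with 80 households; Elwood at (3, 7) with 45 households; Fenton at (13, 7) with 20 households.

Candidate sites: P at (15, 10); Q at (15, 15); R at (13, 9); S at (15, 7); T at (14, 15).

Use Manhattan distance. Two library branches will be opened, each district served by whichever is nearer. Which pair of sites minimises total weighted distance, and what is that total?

{R, S}, total 1793

Evaluate every pair (each demand assigned to the nearer of the two):
  {R, S}: total = 1793
  {P, R}: total = 1863
  {Q, R}: total = 1863
  {R, T}: total = 1863
  {P, S}: total = 1925
  {S, T}: total = 2220
  {P, Q}: total = 2225
  {P, T}: total = 2225
  {Q, S}: total = 2307
  {Q, T}: total = 2965
Best pair: {R, S} with total 1793.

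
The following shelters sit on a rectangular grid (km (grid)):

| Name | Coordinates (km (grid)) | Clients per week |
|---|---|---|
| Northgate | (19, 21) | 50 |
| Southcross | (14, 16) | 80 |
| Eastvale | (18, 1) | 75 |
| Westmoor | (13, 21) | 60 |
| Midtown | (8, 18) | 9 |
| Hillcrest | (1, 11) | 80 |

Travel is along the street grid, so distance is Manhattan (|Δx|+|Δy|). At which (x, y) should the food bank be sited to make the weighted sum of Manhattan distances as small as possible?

Manhattan distance separates: Σwᵢ(|x−xᵢ|+|y−yᵢ|) = Σwᵢ|x−xᵢ| + Σwᵢ|y−yᵢ|, so x and y are optimised independently as 1-D weighted medians.
Total weight W = 354; half = 177.
x-coordinate, sorted with cumulative weight:
  x=1 (Hillcrest, w=80) cum 80
  x=8 (Midtown, w=9) cum 89
  x=13 (Westmoor, w=60) cum 149
  x=14 (Southcross, w=80) cum 229  ← median
  x=18 (Eastvale, w=75) cum 304
  x=19 (Northgate, w=50) cum 354
⇒ x* = 14
y-coordinate, sorted with cumulative weight:
  y=1 (Eastvale, w=75) cum 75
  y=11 (Hillcrest, w=80) cum 155
  y=16 (Southcross, w=80) cum 235  ← median
  y=18 (Midtown, w=9) cum 244
  y=21 (Northgate, w=50) cum 294
  y=21 (Westmoor, w=60) cum 354
⇒ y* = 16

(14, 16)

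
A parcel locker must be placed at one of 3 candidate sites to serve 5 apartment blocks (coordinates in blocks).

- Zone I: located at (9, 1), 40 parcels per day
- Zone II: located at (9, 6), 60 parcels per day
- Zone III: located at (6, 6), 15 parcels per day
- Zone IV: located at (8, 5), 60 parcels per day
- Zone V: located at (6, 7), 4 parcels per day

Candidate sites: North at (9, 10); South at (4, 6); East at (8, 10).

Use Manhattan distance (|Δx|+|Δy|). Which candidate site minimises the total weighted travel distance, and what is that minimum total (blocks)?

South, total 1042 blocks

Total weighted distance at each candidate:
  North (9, 10): total = 1089
  South (4, 6): total = 1042
  East (8, 10): total = 1110
Minimum is at South with total 1042 blocks.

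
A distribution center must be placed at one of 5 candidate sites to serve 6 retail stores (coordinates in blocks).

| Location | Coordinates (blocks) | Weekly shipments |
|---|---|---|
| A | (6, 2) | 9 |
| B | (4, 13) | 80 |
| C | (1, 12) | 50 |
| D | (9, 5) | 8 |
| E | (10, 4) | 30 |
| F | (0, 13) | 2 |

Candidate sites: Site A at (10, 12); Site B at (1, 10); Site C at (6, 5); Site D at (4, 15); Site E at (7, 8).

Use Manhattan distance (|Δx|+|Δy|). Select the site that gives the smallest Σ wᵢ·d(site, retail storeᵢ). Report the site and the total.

Site D, total 1237 blocks

Total weighted distance at each candidate:
  Site A (10, 12): total = 1462
  Site B (1, 10): total = 1259
  Site C (6, 5): total = 1629
  Site D (4, 15): total = 1237
  Site E (7, 8): total = 1477
Minimum is at Site D with total 1237 blocks.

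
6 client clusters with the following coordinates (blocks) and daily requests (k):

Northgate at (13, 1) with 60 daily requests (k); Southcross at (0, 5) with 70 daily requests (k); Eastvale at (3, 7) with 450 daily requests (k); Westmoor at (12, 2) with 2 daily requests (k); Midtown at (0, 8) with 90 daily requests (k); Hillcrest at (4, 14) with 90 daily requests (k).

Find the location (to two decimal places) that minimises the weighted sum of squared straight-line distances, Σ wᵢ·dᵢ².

(3.30, 7.28)

The minimiser of Σwᵢ‖p−pᵢ‖² is the weighted centroid p* = (Σwᵢpᵢ)/(Σwᵢ).
Σwᵢ = 762.
Σwᵢxᵢ = 60·13 + 70·0 + 450·3 + 2·12 + 90·0 + 90·4 = 2514.
Σwᵢyᵢ = 60·1 + 70·5 + 450·7 + 2·2 + 90·8 + 90·14 = 5544.
x* = 2514/762 = 3.30, y* = 5544/762 = 7.28.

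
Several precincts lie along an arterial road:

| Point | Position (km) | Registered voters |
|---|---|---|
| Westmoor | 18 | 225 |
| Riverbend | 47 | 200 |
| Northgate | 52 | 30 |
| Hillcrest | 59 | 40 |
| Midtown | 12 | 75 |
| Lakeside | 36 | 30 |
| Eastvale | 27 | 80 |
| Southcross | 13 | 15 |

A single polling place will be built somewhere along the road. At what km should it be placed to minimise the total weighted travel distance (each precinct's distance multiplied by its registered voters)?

For a sum of weighted absolute distances on a line, the optimum is the weighted median (not the mean). Total weight W = 695; half-weight = 347.5.
Sort by position and accumulate weight:
  km 12 (Midtown, w=75) → cum 75
  km 13 (Southcross, w=15) → cum 90
  km 18 (Westmoor, w=225) → cum 315
  km 27 (Eastvale, w=80) → cum 395  ≥ 347.5 → median here
  km 36 (Lakeside, w=30) → cum 425
  km 47 (Riverbend, w=200) → cum 625
  km 52 (Northgate, w=30) → cum 655
  km 59 (Hillcrest, w=40) → cum 695
Optimal location: km 27.

x = 27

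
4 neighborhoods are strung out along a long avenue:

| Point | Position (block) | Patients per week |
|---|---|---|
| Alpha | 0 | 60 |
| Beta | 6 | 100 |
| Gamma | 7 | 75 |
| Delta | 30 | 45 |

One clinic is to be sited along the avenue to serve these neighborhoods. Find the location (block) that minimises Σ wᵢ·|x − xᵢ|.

x = 6

For a sum of weighted absolute distances on a line, the optimum is the weighted median (not the mean). Total weight W = 280; half-weight = 140.
Sort by position and accumulate weight:
  block 0 (Alpha, w=60) → cum 60
  block 6 (Beta, w=100) → cum 160  ≥ 140 → median here
  block 7 (Gamma, w=75) → cum 235
  block 30 (Delta, w=45) → cum 280
Optimal location: block 6.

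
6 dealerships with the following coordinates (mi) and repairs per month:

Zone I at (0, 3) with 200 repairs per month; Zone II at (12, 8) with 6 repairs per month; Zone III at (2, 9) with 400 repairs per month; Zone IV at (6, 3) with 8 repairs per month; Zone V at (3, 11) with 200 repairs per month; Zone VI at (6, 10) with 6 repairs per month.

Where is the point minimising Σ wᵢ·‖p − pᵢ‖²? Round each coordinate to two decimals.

The minimiser of Σwᵢ‖p−pᵢ‖² is the weighted centroid p* = (Σwᵢpᵢ)/(Σwᵢ).
Σwᵢ = 820.
Σwᵢxᵢ = 200·0 + 6·12 + 400·2 + 8·6 + 200·3 + 6·6 = 1556.
Σwᵢyᵢ = 200·3 + 6·8 + 400·9 + 8·3 + 200·11 + 6·10 = 6532.
x* = 1556/820 = 1.90, y* = 6532/820 = 7.97.

(1.90, 7.97)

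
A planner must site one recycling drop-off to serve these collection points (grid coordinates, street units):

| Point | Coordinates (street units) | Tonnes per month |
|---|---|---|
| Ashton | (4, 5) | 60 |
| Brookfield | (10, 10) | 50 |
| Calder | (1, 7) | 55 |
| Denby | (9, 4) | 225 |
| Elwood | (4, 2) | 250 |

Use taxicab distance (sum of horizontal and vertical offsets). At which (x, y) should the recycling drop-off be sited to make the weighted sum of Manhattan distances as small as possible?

Manhattan distance separates: Σwᵢ(|x−xᵢ|+|y−yᵢ|) = Σwᵢ|x−xᵢ| + Σwᵢ|y−yᵢ|, so x and y are optimised independently as 1-D weighted medians.
Total weight W = 640; half = 320.
x-coordinate, sorted with cumulative weight:
  x=1 (Calder, w=55) cum 55
  x=4 (Ashton, w=60) cum 115
  x=4 (Elwood, w=250) cum 365  ← median
  x=9 (Denby, w=225) cum 590
  x=10 (Brookfield, w=50) cum 640
⇒ x* = 4
y-coordinate, sorted with cumulative weight:
  y=2 (Elwood, w=250) cum 250
  y=4 (Denby, w=225) cum 475  ← median
  y=5 (Ashton, w=60) cum 535
  y=7 (Calder, w=55) cum 590
  y=10 (Brookfield, w=50) cum 640
⇒ y* = 4

(4, 4)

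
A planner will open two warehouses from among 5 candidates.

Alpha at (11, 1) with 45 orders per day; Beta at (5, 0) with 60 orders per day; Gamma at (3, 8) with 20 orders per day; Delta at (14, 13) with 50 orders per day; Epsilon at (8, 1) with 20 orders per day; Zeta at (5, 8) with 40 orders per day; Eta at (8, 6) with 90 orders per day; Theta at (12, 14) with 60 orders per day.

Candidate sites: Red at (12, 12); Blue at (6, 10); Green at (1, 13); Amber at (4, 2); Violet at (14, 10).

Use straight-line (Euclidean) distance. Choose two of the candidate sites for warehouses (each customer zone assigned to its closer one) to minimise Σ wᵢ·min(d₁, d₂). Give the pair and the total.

{Red, Amber}, total 1640.7

Evaluate every pair (each demand assigned to the nearer of the two):
  {Red, Amber}: total = 1640.7
  {Amber, Violet}: total = 1827.2
  {Blue, Amber}: total = 1958.7
  {Red, Blue}: total = 2046.5
  {Blue, Violet}: total = 2196.7
  {Blue, Green}: total = 2674.6
  {Green, Amber}: total = 2707.7
  {Red, Green}: total = 2791.9
  {Red, Violet}: total = 2850.7
  {Green, Violet}: total = 2881.6
Best pair: {Red, Amber} with total 1640.7.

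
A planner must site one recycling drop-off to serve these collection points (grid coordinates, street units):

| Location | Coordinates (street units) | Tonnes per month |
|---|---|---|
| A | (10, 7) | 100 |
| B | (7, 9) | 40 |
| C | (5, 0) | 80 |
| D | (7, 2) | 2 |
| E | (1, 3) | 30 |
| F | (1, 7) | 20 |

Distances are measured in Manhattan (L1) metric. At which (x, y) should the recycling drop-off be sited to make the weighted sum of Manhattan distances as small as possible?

Manhattan distance separates: Σwᵢ(|x−xᵢ|+|y−yᵢ|) = Σwᵢ|x−xᵢ| + Σwᵢ|y−yᵢ|, so x and y are optimised independently as 1-D weighted medians.
Total weight W = 272; half = 136.
x-coordinate, sorted with cumulative weight:
  x=1 (E, w=30) cum 30
  x=1 (F, w=20) cum 50
  x=5 (C, w=80) cum 130
  x=7 (B, w=40) cum 170  ← median
  x=7 (D, w=2) cum 172
  x=10 (A, w=100) cum 272
⇒ x* = 7
y-coordinate, sorted with cumulative weight:
  y=0 (C, w=80) cum 80
  y=2 (D, w=2) cum 82
  y=3 (E, w=30) cum 112
  y=7 (A, w=100) cum 212  ← median
  y=7 (F, w=20) cum 232
  y=9 (B, w=40) cum 272
⇒ y* = 7

(7, 7)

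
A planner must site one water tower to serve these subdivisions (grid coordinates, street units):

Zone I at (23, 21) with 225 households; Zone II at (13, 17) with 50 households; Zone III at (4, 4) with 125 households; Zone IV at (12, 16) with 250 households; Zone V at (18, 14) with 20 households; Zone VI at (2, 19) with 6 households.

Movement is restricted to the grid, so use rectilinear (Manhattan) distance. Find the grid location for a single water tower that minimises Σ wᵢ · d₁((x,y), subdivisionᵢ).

(12, 16)

Manhattan distance separates: Σwᵢ(|x−xᵢ|+|y−yᵢ|) = Σwᵢ|x−xᵢ| + Σwᵢ|y−yᵢ|, so x and y are optimised independently as 1-D weighted medians.
Total weight W = 676; half = 338.
x-coordinate, sorted with cumulative weight:
  x=2 (Zone VI, w=6) cum 6
  x=4 (Zone III, w=125) cum 131
  x=12 (Zone IV, w=250) cum 381  ← median
  x=13 (Zone II, w=50) cum 431
  x=18 (Zone V, w=20) cum 451
  x=23 (Zone I, w=225) cum 676
⇒ x* = 12
y-coordinate, sorted with cumulative weight:
  y=4 (Zone III, w=125) cum 125
  y=14 (Zone V, w=20) cum 145
  y=16 (Zone IV, w=250) cum 395  ← median
  y=17 (Zone II, w=50) cum 445
  y=19 (Zone VI, w=6) cum 451
  y=21 (Zone I, w=225) cum 676
⇒ y* = 16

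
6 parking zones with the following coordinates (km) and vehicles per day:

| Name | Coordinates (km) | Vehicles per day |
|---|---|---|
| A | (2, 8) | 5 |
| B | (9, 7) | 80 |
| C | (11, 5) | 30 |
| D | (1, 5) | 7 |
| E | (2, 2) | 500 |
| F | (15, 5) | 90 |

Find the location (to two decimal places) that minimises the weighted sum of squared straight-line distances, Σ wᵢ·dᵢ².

The minimiser of Σwᵢ‖p−pᵢ‖² is the weighted centroid p* = (Σwᵢpᵢ)/(Σwᵢ).
Σwᵢ = 712.
Σwᵢxᵢ = 5·2 + 80·9 + 30·11 + 7·1 + 500·2 + 90·15 = 3417.
Σwᵢyᵢ = 5·8 + 80·7 + 30·5 + 7·5 + 500·2 + 90·5 = 2235.
x* = 3417/712 = 4.80, y* = 2235/712 = 3.14.

(4.80, 3.14)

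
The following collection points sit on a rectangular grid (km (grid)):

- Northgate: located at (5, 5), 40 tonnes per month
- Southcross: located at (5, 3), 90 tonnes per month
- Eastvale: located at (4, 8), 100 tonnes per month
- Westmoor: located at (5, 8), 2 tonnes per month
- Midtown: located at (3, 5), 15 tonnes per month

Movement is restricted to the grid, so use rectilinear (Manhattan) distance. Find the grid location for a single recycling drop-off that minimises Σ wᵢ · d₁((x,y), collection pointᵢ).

Manhattan distance separates: Σwᵢ(|x−xᵢ|+|y−yᵢ|) = Σwᵢ|x−xᵢ| + Σwᵢ|y−yᵢ|, so x and y are optimised independently as 1-D weighted medians.
Total weight W = 247; half = 123.5.
x-coordinate, sorted with cumulative weight:
  x=3 (Midtown, w=15) cum 15
  x=4 (Eastvale, w=100) cum 115
  x=5 (Northgate, w=40) cum 155  ← median
  x=5 (Southcross, w=90) cum 245
  x=5 (Westmoor, w=2) cum 247
⇒ x* = 5
y-coordinate, sorted with cumulative weight:
  y=3 (Southcross, w=90) cum 90
  y=5 (Northgate, w=40) cum 130  ← median
  y=5 (Midtown, w=15) cum 145
  y=8 (Eastvale, w=100) cum 245
  y=8 (Westmoor, w=2) cum 247
⇒ y* = 5

(5, 5)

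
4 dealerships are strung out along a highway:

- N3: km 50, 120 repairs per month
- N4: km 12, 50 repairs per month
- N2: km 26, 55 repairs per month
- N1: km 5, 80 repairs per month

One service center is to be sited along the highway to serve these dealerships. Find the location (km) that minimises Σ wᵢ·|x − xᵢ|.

x = 26

For a sum of weighted absolute distances on a line, the optimum is the weighted median (not the mean). Total weight W = 305; half-weight = 152.5.
Sort by position and accumulate weight:
  km 5 (N1, w=80) → cum 80
  km 12 (N4, w=50) → cum 130
  km 26 (N2, w=55) → cum 185  ≥ 152.5 → median here
  km 50 (N3, w=120) → cum 305
Optimal location: km 26.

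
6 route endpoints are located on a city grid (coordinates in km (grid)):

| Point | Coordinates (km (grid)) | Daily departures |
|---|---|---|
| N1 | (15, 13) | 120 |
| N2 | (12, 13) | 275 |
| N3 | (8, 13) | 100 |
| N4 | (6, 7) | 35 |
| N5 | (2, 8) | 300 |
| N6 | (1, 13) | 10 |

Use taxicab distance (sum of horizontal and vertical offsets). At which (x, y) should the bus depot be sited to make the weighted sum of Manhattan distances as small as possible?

Manhattan distance separates: Σwᵢ(|x−xᵢ|+|y−yᵢ|) = Σwᵢ|x−xᵢ| + Σwᵢ|y−yᵢ|, so x and y are optimised independently as 1-D weighted medians.
Total weight W = 840; half = 420.
x-coordinate, sorted with cumulative weight:
  x=1 (N6, w=10) cum 10
  x=2 (N5, w=300) cum 310
  x=6 (N4, w=35) cum 345
  x=8 (N3, w=100) cum 445  ← median
  x=12 (N2, w=275) cum 720
  x=15 (N1, w=120) cum 840
⇒ x* = 8
y-coordinate, sorted with cumulative weight:
  y=7 (N4, w=35) cum 35
  y=8 (N5, w=300) cum 335
  y=13 (N1, w=120) cum 455  ← median
  y=13 (N2, w=275) cum 730
  y=13 (N3, w=100) cum 830
  y=13 (N6, w=10) cum 840
⇒ y* = 13

(8, 13)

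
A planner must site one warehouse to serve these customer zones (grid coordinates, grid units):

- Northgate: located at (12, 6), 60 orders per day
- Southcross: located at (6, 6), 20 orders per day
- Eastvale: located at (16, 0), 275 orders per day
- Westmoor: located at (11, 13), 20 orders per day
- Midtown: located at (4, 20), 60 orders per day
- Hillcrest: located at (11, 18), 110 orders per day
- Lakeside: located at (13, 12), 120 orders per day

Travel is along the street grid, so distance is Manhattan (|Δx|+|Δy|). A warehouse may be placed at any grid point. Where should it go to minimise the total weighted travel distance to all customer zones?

(13, 6)

Manhattan distance separates: Σwᵢ(|x−xᵢ|+|y−yᵢ|) = Σwᵢ|x−xᵢ| + Σwᵢ|y−yᵢ|, so x and y are optimised independently as 1-D weighted medians.
Total weight W = 665; half = 332.5.
x-coordinate, sorted with cumulative weight:
  x=4 (Midtown, w=60) cum 60
  x=6 (Southcross, w=20) cum 80
  x=11 (Westmoor, w=20) cum 100
  x=11 (Hillcrest, w=110) cum 210
  x=12 (Northgate, w=60) cum 270
  x=13 (Lakeside, w=120) cum 390  ← median
  x=16 (Eastvale, w=275) cum 665
⇒ x* = 13
y-coordinate, sorted with cumulative weight:
  y=0 (Eastvale, w=275) cum 275
  y=6 (Northgate, w=60) cum 335  ← median
  y=6 (Southcross, w=20) cum 355
  y=12 (Lakeside, w=120) cum 475
  y=13 (Westmoor, w=20) cum 495
  y=18 (Hillcrest, w=110) cum 605
  y=20 (Midtown, w=60) cum 665
⇒ y* = 6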